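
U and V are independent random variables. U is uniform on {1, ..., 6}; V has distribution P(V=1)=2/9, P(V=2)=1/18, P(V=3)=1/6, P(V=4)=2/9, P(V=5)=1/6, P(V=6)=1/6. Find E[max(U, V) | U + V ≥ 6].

406/79

P(U + V ≥ 6) = 79/108.
Summing max(U,V)·P(x,y) over outcomes with U + V ≥ 6 gives 203/54.
E[max(U, V) | U + V ≥ 6] = (203/54) / (79/108) = 406/79.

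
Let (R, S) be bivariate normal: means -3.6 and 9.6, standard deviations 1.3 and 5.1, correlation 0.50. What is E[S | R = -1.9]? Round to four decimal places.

E[S | R=x] = μ_S + ρ(σ_S/σ_R)(x − μ_R) for jointly normal variables.
E[S | R=-1.9] = 9.6 + (0.50)·(5.1/1.3)·(-1.9 − (-3.6)) = 9.6 + (1.9615)·(1.7) = 12.9346.

12.9346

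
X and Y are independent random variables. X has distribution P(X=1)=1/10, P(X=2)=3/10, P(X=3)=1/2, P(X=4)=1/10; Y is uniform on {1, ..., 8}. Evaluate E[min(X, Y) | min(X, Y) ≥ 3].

113/36

P(min(X, Y) ≥ 3) = 9/20.
Summing min(X,Y)·P(x,y) over outcomes with min(X, Y) ≥ 3 gives 113/80.
E[min(X, Y) | min(X, Y) ≥ 3] = (113/80) / (9/20) = 113/36.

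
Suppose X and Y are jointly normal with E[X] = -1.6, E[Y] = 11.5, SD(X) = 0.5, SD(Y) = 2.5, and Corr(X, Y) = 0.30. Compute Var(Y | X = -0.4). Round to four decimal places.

For a bivariate normal, Var(Y | X=x) = σ_Y²(1 − ρ²).
Var(Y | X=-0.4) = (2.5)²·(1 − (0.30)²) = 6.25·0.91 = 5.6875.

5.6875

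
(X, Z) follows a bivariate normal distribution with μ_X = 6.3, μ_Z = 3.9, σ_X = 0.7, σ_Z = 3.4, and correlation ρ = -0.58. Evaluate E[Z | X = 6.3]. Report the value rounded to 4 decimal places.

3.9000

The regression of Z on X has slope ρ·σ_Z/σ_X and passes through (μ_X, μ_Z).
E[Z | X=6.3] = 3.9 + (-0.58)·(3.4/0.7)·(6.3 − (6.3)) = 3.9 + (-2.8171)·(0) = 3.9000.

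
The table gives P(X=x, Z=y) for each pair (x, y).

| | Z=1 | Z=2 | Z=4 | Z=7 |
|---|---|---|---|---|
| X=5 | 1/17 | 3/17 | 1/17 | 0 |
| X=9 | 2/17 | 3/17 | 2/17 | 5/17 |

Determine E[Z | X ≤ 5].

11/5

P(X ≤ 5) = 5/17.
Σ Z·P over the event = 1·(1/17) + 2·(3/17) + 4·(1/17) = 11/17.
E[Z | X ≤ 5] = (11/17) / (5/17) = 11/5.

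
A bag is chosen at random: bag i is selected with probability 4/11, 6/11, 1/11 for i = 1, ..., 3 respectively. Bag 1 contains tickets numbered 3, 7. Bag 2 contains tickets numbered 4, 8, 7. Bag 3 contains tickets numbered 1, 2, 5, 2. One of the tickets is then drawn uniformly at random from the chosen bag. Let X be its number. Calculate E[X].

E[X | bag 1] = (3+7)/2 = 5.
E[X | bag 2] = (4+8+7)/3 = 19/3.
E[X | bag 3] = (1+2+5+2)/4 = 5/2.
By the law of total expectation,
E[X] = (4/11)·(5) + (6/11)·(19/3) + (1/11)·(5/2) = 11/2.

11/2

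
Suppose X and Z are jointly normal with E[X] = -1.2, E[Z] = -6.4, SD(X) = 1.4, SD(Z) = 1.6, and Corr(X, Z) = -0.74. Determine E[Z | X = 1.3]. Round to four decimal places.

-8.5143

For a bivariate normal, E[Z | X=x] = μ_Z + ρ·(σ_Z/σ_X)·(x − μ_X).
E[Z | X=1.3] = -6.4 + (-0.74)·(1.6/1.4)·(1.3 − (-1.2)) = -6.4 + (-0.84571)·(2.5) = -8.5143.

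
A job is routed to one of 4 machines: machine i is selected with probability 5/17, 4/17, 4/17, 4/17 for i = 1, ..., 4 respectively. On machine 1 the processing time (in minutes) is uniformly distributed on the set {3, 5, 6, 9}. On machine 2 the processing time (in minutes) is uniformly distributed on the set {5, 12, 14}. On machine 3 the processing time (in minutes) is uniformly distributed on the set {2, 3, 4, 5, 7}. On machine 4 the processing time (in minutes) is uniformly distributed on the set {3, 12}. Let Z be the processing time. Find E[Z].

E[Z | machine 1] = (3+5+6+9)/4 = 23/4.
E[Z | machine 2] = (5+12+14)/3 = 31/3.
E[Z | machine 3] = (2+3+4+5+7)/5 = 21/5.
E[Z | machine 4] = (3+12)/2 = 15/2.
E[Z] = (5/17)·(23/4) + (4/17)·(31/3) + (4/17)·(21/5) + (4/17)·(15/2) = 7013/1020.

7013/1020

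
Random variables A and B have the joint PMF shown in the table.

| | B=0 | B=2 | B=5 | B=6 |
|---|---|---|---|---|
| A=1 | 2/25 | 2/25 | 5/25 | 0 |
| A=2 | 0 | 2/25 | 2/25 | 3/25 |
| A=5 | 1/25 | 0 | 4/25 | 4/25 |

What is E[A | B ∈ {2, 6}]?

P(B ∈ {2, 6}) = 11/25.
Σ A·P over the event = 1·(2/25) + 2·(2/25) + 2·(3/25) + 5·(4/25) = 32/25.
E[A | B ∈ {2, 6}] = (32/25) / (11/25) = 32/11.

32/11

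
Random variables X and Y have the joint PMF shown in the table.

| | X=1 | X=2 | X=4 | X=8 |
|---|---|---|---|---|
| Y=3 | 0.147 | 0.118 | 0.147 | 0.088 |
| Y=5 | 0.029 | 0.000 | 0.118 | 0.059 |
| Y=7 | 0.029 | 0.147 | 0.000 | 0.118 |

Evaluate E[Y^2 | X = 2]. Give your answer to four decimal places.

31.1887

P(X = 2) = 0.265.
Σ Y^2·P over the event = 9·(0.118) + 49·(0.147) = 8.265.
E[Y^2 | X = 2] = (8.265) / (0.265) = 31.1887.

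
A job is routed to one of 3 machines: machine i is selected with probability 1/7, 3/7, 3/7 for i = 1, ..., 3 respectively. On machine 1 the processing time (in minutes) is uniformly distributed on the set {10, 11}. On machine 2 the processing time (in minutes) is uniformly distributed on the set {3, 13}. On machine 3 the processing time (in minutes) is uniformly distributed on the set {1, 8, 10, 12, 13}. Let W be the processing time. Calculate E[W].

87/10

E[W | machine 1] = (10+11)/2 = 21/2.
E[W | machine 2] = (3+13)/2 = 8.
E[W | machine 3] = (1+8+10+12+13)/5 = 44/5.
By the law of total expectation,
E[W] = (1/7)·(21/2) + (3/7)·(8) + (3/7)·(44/5) = 87/10.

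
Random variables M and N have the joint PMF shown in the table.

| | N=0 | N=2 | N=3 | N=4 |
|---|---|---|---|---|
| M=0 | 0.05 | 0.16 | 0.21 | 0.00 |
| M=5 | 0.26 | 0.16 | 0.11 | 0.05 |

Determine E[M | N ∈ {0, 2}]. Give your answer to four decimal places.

3.3333

P(N ∈ {0, 2}) = 0.63.
Σ M·P over the event = 0·(0.05) + 0·(0.16) + 5·(0.26) + 5·(0.16) = 2.10.
E[M | N ∈ {0, 2}] = (2.10) / (0.63) = 3.3333.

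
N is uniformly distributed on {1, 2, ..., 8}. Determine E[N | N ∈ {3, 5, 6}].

P(N ∈ {3, 5, 6}) = 3/8.
Σ over the event: 3·1/8 + 5·1/8 + 6·1/8 = 7/4.
E[N | N ∈ {3, 5, 6}] = (7/4) / (3/8) = 14/3.

14/3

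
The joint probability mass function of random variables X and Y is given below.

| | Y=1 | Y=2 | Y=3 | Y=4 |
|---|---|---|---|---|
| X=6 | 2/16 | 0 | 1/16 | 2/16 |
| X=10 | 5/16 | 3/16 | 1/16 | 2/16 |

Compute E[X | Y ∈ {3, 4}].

P(Y ∈ {3, 4}) = 3/8.
Σ X·P over the event = 6·(1/16) + 6·(2/16) + 10·(1/16) + 10·(2/16) = 3.
E[X | Y ∈ {3, 4}] = (3) / (3/8) = 8.

8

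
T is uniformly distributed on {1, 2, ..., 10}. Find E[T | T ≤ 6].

7/2

Given T ≤ 6, T is equally likely to be any of {1, 2, 3, 4, 5, 6}.
E[T | T ≤ 6] = (1 + 2 + 3 + 4 + 5 + 6) / 6 = 7/2.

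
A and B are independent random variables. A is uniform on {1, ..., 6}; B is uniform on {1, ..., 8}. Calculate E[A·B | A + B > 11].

233/6

P(A + B > 11) = 1/8.
Summing AB·P(x,y) over outcomes with A + B > 11 gives 233/48.
E[A·B | A + B > 11] = (233/48) / (1/8) = 233/6.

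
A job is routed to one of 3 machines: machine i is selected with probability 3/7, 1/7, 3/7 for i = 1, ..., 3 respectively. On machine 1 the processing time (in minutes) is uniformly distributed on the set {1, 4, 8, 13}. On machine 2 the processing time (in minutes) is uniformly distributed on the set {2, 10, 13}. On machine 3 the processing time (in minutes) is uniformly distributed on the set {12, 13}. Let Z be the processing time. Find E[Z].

28/3

E[Z | machine 1] = (1+4+8+13)/4 = 13/2.
E[Z | machine 2] = (2+10+13)/3 = 25/3.
E[Z | machine 3] = (12+13)/2 = 25/2.
E[Z] = (3/7)·(13/2) + (1/7)·(25/3) + (3/7)·(25/2) = 28/3.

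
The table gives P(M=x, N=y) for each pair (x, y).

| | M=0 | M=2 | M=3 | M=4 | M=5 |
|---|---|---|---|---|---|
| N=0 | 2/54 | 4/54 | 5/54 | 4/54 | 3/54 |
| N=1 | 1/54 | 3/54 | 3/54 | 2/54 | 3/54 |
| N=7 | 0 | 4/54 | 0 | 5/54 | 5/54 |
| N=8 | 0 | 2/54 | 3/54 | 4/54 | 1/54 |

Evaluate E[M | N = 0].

P(N = 0) = 1/3.
Σ M·P over the event = 0·(2/54) + 2·(4/54) + 3·(5/54) + 4·(4/54) + 5·(3/54) = 1.
E[M | N = 0] = (1) / (1/3) = 3.

3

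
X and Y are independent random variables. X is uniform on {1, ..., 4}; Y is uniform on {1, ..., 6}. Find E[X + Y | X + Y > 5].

52/7

P(X + Y > 5) = 7/12.
Summing (X+Y)·P(x,y) over outcomes with X + Y > 5 gives 13/3.
E[X + Y | X + Y > 5] = (13/3) / (7/12) = 52/7.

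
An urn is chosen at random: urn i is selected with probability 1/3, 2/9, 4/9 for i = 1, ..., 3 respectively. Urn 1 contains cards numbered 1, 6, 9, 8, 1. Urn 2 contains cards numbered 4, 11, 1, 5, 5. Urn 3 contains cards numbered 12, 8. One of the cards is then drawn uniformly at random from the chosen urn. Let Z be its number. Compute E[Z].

E[Z | urn 1] = (1+6+9+8+1)/5 = 5.
E[Z | urn 2] = (4+11+1+5+5)/5 = 26/5.
E[Z | urn 3] = (12+8)/2 = 10.
E[Z] = (1/3)·(5) + (2/9)·(26/5) + (4/9)·(10) = 109/15.

109/15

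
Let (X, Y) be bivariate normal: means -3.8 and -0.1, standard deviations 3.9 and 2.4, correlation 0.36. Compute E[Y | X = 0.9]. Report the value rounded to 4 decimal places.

0.9412

For a bivariate normal, E[Y | X=x] = μ_Y + ρ·(σ_Y/σ_X)·(x − μ_X).
E[Y | X=0.9] = -0.1 + (0.36)·(2.4/3.9)·(0.9 − (-3.8)) = -0.1 + (0.22154)·(4.7) = 0.9412.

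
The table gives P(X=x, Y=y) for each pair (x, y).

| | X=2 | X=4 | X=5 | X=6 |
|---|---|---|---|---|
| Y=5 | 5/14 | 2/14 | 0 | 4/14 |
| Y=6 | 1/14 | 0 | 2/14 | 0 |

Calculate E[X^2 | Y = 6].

18

P(Y = 6) = 3/14.
Σ X^2·P over the event = 4·(1/14) + 25·(2/14) = 27/7.
E[X^2 | Y = 6] = (27/7) / (3/14) = 18.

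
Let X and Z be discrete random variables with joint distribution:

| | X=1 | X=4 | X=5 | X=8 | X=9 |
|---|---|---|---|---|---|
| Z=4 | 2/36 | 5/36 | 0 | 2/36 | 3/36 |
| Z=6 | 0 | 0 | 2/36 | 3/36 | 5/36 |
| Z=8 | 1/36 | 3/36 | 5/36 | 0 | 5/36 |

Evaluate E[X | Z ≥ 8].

P(Z ≥ 8) = 7/18.
Σ X·P over the event = 1·(1/36) + 4·(3/36) + 5·(5/36) + 9·(5/36) = 83/36.
E[X | Z ≥ 8] = (83/36) / (7/18) = 83/14.

83/14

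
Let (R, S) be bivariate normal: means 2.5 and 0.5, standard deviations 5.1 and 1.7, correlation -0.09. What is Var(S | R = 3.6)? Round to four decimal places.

Var(S | R=x) = (1 − ρ²)·σ_S².
Var(S | R=3.6) = (1.7)²·(1 − (-0.09)²) = 2.89·0.9919 = 2.8666.

2.8666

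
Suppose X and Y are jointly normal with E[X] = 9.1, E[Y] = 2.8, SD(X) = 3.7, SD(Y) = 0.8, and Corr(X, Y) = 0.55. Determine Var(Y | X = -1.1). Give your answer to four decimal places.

For a bivariate normal, Var(Y | X=x) = σ_Y²(1 − ρ²).
Var(Y | X=-1.1) = (0.8)²·(1 − (0.55)²) = 0.64·0.6975 = 0.4464.

0.4464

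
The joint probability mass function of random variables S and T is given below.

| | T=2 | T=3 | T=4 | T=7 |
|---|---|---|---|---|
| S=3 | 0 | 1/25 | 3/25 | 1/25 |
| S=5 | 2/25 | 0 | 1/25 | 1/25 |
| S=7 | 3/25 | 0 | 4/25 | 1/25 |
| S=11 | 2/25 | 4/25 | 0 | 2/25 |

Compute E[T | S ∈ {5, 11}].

P(S ∈ {5, 11}) = 12/25.
Summing T·P(S=x,T=y) over the conditioning event gives 9/5.
E[T | S ∈ {5, 11}] = (9/5) / (12/25) = 15/4.

15/4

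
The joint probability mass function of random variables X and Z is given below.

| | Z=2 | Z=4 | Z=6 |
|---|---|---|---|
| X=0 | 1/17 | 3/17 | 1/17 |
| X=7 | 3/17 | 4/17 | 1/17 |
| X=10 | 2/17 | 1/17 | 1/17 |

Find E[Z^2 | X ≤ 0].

88/5

P(X ≤ 0) = 5/17.
Σ Z^2·P over the event = 4·(1/17) + 16·(3/17) + 36·(1/17) = 88/17.
E[Z^2 | X ≤ 0] = (88/17) / (5/17) = 88/5.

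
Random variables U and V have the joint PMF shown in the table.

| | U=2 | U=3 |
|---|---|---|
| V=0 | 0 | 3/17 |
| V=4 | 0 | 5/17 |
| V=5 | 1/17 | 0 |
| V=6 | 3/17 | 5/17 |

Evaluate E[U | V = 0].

P(V = 0) = 3/17.
Σ U·P over the event = 3·(3/17) = 9/17.
E[U | V = 0] = (9/17) / (3/17) = 3.

3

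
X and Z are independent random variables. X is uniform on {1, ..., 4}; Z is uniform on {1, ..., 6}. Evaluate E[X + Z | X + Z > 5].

52/7

P(X + Z > 5) = 7/12.
Summing (X+Z)·P(x,y) over outcomes with X + Z > 5 gives 13/3.
E[X + Z | X + Z > 5] = (13/3) / (7/12) = 52/7.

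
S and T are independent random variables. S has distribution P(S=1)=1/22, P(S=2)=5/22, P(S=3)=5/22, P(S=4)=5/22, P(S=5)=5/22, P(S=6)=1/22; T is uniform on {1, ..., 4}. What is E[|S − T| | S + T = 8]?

14/11

P(S + T = 8) = 1/8.
Summing |S−T|·P(x,y) over outcomes with S + T = 8 gives 7/44.
E[|S − T| | S + T = 8] = (7/44) / (1/8) = 14/11.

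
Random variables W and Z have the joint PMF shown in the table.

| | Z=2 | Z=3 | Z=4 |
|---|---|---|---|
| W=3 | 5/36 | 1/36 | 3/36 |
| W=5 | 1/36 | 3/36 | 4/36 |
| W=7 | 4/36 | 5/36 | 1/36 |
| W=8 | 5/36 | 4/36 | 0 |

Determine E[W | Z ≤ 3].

P(Z ≤ 3) = 7/9.
Σ W·P over the event = 3·(5/36) + 3·(1/36) + 5·(1/36) + 5·(3/36) + 7·(4/36) + 7·(5/36) + 8·(5/36) + 8·(4/36) = 173/36.
E[W | Z ≤ 3] = (173/36) / (7/9) = 173/28.

173/28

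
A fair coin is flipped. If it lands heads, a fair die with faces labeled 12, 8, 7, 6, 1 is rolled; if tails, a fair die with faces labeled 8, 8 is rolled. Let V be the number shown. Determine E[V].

E[V | heads] = (12+8+7+6+1)/5 = 34/5.
E[V | tails] = (8+8)/2 = 8.
E[V] = (1/2)·(34/5) + (1/2)·(8) = 37/5.

37/5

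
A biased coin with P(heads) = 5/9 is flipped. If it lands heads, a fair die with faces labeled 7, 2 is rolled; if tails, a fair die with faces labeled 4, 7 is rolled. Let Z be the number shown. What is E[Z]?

E[Z | heads] = (7+2)/2 = 9/2.
E[Z | tails] = (4+7)/2 = 11/2.
E[Z] = (5/9)·(9/2) + (4/9)·(11/2) = 89/18.

89/18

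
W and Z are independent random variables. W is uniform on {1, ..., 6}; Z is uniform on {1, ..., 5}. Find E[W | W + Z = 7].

4

Outcomes with W + Z = 7: (2,5), (3,4), (4,3), (5,2), (6,1), each with probability 1/30.
E[W | W + Z = 7] = (2 + 3 + 4 + 5 + 6) / 5 = 4.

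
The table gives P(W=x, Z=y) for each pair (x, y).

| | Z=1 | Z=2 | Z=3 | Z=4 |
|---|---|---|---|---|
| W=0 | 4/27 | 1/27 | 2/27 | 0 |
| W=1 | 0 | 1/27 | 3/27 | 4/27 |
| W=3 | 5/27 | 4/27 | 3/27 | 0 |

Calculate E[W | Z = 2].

13/6

P(Z = 2) = 2/9.
Σ W·P over the event = 0·(1/27) + 1·(1/27) + 3·(4/27) = 13/27.
E[W | Z = 2] = (13/27) / (2/9) = 13/6.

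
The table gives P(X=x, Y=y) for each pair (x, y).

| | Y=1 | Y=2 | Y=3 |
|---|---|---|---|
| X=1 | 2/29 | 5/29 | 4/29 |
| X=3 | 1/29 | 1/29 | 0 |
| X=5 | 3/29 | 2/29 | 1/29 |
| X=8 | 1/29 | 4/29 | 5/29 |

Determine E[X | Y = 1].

4

P(Y = 1) = 7/29.
Σ X·P over the event = 1·(2/29) + 3·(1/29) + 5·(3/29) + 8·(1/29) = 28/29.
E[X | Y = 1] = (28/29) / (7/29) = 4.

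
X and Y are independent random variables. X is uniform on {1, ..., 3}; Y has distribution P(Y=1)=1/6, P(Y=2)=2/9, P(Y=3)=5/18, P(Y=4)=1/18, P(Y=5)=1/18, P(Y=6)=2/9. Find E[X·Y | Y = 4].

8

P(Y = 4) = 1/18.
Summing XY·P(x,y) over outcomes with Y = 4 gives 4/9.
E[X·Y | Y = 4] = (4/9) / (1/18) = 8.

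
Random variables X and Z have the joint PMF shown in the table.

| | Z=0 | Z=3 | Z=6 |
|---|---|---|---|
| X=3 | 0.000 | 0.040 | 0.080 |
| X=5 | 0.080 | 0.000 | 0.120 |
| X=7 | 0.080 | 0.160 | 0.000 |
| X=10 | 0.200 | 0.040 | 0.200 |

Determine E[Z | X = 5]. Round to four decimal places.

3.6000

P(X = 5) = 0.200.
Summing Z·P(X=x,Z=y) over the conditioning event gives 0.720.
E[Z | X = 5] = (0.720) / (0.200) = 3.6000.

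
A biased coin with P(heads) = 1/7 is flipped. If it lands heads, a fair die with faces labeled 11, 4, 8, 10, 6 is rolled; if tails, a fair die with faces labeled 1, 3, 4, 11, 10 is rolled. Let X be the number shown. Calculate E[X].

213/35

E[X | heads] = (11+4+8+10+6)/5 = 39/5.
E[X | tails] = (1+3+4+11+10)/5 = 29/5.
By the law of total expectation,
E[X] = (1/7)·(39/5) + (6/7)·(29/5) = 213/35.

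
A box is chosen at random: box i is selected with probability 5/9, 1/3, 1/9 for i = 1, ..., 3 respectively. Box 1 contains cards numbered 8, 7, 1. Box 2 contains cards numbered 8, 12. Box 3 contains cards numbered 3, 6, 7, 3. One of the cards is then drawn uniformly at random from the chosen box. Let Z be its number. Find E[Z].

E[Z | box 1] = (8+7+1)/3 = 16/3.
E[Z | box 2] = (8+12)/2 = 10.
E[Z | box 3] = (3+6+7+3)/4 = 19/4.
E[Z] = (5/9)·(16/3) + (1/3)·(10) + (1/9)·(19/4) = 737/108.

737/108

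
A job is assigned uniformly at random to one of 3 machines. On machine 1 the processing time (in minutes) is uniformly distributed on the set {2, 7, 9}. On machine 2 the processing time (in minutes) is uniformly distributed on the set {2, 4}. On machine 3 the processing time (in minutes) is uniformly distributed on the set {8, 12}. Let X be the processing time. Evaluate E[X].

19/3

E[X | machine 1] = (2+7+9)/3 = 6.
E[X | machine 2] = (2+4)/2 = 3.
E[X | machine 3] = (8+12)/2 = 10.
E[X] = (1/3)·(6) + (1/3)·(3) + (1/3)·(10) = 19/3.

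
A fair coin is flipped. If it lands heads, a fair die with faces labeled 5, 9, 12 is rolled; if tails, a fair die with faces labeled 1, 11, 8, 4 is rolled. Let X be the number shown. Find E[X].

E[X | heads] = (5+9+12)/3 = 26/3.
E[X | tails] = (1+11+8+4)/4 = 6.
By the law of total expectation,
E[X] = (1/2)·(26/3) + (1/2)·(6) = 22/3.

22/3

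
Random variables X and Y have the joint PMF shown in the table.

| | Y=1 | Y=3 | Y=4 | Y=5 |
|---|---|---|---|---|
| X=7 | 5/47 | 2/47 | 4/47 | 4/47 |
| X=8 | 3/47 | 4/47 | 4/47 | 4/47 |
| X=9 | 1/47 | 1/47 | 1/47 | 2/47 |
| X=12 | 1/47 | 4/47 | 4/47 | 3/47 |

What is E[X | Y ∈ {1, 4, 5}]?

P(Y ∈ {1, 4, 5}) = 36/47.
Summing X·P(X=x,Y=y) over the conditioning event gives 311/47.
E[X | Y ∈ {1, 4, 5}] = (311/47) / (36/47) = 311/36.

311/36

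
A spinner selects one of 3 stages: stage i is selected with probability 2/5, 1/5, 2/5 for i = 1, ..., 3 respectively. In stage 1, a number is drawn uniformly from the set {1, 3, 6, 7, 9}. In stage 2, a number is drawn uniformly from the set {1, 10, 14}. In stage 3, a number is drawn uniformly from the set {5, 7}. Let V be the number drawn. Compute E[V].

E[V | stage 1] = (1+3+6+7+9)/5 = 26/5.
E[V | stage 2] = (1+10+14)/3 = 25/3.
E[V | stage 3] = (5+7)/2 = 6.
E[V] = (2/5)·(26/5) + (1/5)·(25/3) + (2/5)·(6) = 461/75.

461/75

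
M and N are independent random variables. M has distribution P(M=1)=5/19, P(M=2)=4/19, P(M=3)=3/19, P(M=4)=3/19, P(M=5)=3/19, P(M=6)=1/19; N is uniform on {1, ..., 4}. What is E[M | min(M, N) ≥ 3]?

P(min(M, N) ≥ 3) = 5/19.
Summing M·P(x,y) over outcomes with min(M, N) ≥ 3 gives 21/19.
E[M | min(M, N) ≥ 3] = (21/19) / (5/19) = 21/5.

21/5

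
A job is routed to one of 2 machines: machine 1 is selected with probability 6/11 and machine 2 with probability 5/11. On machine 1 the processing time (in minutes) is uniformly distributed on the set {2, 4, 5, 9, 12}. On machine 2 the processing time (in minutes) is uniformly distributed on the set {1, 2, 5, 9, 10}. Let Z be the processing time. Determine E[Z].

327/55

E[Z | machine 1] = (2+4+5+9+12)/5 = 32/5.
E[Z | machine 2] = (1+2+5+9+10)/5 = 27/5.
By the law of total expectation,
E[Z] = (6/11)·(32/5) + (5/11)·(27/5) = 327/55.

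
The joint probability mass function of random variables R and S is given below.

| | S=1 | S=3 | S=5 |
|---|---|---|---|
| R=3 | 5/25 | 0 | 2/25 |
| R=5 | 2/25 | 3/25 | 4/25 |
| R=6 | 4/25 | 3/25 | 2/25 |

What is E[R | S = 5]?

19/4

P(S = 5) = 8/25.
Summing R·P(R=x,S=y) over the conditioning event gives 38/25.
E[R | S = 5] = (38/25) / (8/25) = 19/4.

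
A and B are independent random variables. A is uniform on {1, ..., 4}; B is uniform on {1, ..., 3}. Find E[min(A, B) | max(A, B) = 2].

4/3

Outcomes with max(A, B) = 2: (1,2), (2,1), (2,2), each with probability 1/12.
E[min(A, B) | max(A, B) = 2] = (1 + 1 + 2) / 3 = 4/3.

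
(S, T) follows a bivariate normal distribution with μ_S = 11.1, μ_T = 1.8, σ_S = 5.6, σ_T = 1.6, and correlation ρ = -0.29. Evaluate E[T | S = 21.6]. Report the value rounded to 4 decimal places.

0.9300

The regression of T on S has slope ρ·σ_T/σ_S and passes through (μ_S, μ_T).
E[T | S=21.6] = 1.8 + (-0.29)·(1.6/5.6)·(21.6 − (11.1)) = 1.8 + (-0.082857)·(10.5) = 0.9300.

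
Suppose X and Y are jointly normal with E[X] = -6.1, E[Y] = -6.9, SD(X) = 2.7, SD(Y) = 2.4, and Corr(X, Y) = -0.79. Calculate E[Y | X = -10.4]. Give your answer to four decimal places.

The regression of Y on X has slope ρ·σ_Y/σ_X and passes through (μ_X, μ_Y).
E[Y | X=-10.4] = -6.9 + (-0.79)·(2.4/2.7)·(-10.4 − (-6.1)) = -6.9 + (-0.702222)·(-4.3) = -3.8804.

-3.8804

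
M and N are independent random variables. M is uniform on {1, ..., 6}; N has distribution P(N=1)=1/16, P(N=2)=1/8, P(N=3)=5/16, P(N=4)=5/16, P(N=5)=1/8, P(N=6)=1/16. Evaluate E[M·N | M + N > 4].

P(M + N > 4) = 7/8.
Summing MN·P(x,y) over outcomes with M + N > 4 gives 381/32.
E[M·N | M + N > 4] = (381/32) / (7/8) = 381/28.

381/28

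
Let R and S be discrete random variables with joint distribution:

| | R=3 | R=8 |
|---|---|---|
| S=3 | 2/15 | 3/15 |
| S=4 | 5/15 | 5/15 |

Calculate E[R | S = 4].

P(S = 4) = 2/3.
Summing R·P(R=x,S=y) over the conditioning event gives 11/3.
E[R | S = 4] = (11/3) / (2/3) = 11/2.

11/2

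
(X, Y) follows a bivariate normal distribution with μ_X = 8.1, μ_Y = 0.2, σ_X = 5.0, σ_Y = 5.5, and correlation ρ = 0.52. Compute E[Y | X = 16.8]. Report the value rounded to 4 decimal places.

For a bivariate normal, E[Y | X=x] = μ_Y + ρ·(σ_Y/σ_X)·(x − μ_X).
E[Y | X=16.8] = 0.2 + (0.52)·(5.5/5.0)·(16.8 − (8.1)) = 0.2 + (0.572)·(8.7) = 5.1764.

5.1764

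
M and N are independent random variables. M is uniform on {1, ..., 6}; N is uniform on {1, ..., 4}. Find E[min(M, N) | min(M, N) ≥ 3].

27/8

Outcomes with min(M, N) ≥ 3: (3,3), (3,4), (4,3), (4,4), (5,3), (5,4), (6,3), (6,4), each with probability 1/24.
E[min(M, N) | min(M, N) ≥ 3] = (3 + 3 + 3 + 4 + 3 + 4 + 3 + 4) / 8 = 27/8.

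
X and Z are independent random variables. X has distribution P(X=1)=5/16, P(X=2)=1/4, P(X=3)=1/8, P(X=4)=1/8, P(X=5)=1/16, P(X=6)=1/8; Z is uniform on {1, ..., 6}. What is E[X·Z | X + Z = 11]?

30

P(X + Z = 11) = 1/32.
Summing XZ·P(x,y) over outcomes with X + Z = 11 gives 15/16.
E[X·Z | X + Z = 11] = (15/16) / (1/32) = 30.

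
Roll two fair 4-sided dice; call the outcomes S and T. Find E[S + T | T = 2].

9/2

Outcomes with T = 2: (1,2), (2,2), (3,2), (4,2), each with probability 1/16.
E[S + T | T = 2] = (3 + 4 + 5 + 6) / 4 = 9/2.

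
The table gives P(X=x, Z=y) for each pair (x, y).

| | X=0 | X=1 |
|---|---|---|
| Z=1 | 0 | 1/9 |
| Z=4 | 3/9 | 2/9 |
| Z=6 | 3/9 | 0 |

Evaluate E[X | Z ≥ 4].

1/4

P(Z ≥ 4) = 8/9.
Σ X·P over the event = 0·(3/9) + 0·(3/9) + 1·(2/9) = 2/9.
E[X | Z ≥ 4] = (2/9) / (8/9) = 1/4.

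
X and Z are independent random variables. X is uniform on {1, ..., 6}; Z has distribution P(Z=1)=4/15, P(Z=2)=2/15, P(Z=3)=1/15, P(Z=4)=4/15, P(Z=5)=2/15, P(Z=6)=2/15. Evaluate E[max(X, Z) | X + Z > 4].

P(X + Z > 4) = 73/90.
Summing max(X,Z)·P(x,y) over outcomes with X + Z > 4 gives 359/90.
E[max(X, Z) | X + Z > 4] = (359/90) / (73/90) = 359/73.

359/73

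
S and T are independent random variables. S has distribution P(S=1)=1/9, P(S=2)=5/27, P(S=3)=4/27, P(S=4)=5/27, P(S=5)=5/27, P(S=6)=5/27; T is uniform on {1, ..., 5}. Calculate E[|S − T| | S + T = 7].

8/3

P(S + T = 7) = 8/45.
Summing |S−T|·P(x,y) over outcomes with S + T = 7 gives 64/135.
E[|S − T| | S + T = 7] = (64/135) / (8/45) = 8/3.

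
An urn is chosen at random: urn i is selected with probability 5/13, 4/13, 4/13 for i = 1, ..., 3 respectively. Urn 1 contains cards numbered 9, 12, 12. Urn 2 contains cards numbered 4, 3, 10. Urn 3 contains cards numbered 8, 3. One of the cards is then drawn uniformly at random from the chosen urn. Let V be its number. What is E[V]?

23/3

E[V | urn 1] = (9+12+12)/3 = 11.
E[V | urn 2] = (4+3+10)/3 = 17/3.
E[V | urn 3] = (8+3)/2 = 11/2.
E[V] = (5/13)·(11) + (4/13)·(17/3) + (4/13)·(11/2) = 23/3.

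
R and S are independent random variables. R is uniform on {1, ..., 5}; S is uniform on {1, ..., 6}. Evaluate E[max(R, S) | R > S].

P(R > S) = 1/3.
Summing max(R,S)·P(x,y) over outcomes with R > S gives 4/3.
E[max(R, S) | R > S] = (4/3) / (1/3) = 4.

4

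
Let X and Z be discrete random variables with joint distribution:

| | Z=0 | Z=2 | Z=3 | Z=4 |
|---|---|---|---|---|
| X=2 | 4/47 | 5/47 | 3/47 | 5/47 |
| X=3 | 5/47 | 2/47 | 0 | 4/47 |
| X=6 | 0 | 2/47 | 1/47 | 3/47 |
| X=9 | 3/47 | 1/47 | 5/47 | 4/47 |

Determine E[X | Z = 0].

P(Z = 0) = 12/47.
Σ X·P over the event = 2·(4/47) + 3·(5/47) + 9·(3/47) = 50/47.
E[X | Z = 0] = (50/47) / (12/47) = 25/6.

25/6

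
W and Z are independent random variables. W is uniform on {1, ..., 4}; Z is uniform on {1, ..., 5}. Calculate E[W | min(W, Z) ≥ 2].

P(min(W, Z) ≥ 2) = 3/5.
Summing W·P(x,y) over outcomes with min(W, Z) ≥ 2 gives 9/5.
E[W | min(W, Z) ≥ 2] = (9/5) / (3/5) = 3.

3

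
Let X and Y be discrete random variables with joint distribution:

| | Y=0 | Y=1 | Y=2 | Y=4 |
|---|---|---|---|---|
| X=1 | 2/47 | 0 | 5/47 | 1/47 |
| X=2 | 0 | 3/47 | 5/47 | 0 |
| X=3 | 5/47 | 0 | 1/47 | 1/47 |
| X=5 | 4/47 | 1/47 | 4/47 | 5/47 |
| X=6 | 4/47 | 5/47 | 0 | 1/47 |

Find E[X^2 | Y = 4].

P(Y = 4) = 8/47.
Σ X^2·P over the event = 1·(1/47) + 9·(1/47) + 25·(5/47) + 36·(1/47) = 171/47.
E[X^2 | Y = 4] = (171/47) / (8/47) = 171/8.

171/8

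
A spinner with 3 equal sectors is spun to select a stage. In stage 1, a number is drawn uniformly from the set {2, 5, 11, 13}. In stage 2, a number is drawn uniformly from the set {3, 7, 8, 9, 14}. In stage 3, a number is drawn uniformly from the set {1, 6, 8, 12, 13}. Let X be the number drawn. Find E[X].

479/60

E[X | stage 1] = (2+5+11+13)/4 = 31/4.
E[X | stage 2] = (3+7+8+9+14)/5 = 41/5.
E[X | stage 3] = (1+6+8+12+13)/5 = 8.
E[X] = (1/3)·(31/4) + (1/3)·(41/5) + (1/3)·(8) = 479/60.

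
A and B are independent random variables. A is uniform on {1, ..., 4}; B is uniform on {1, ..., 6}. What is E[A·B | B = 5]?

Outcomes with B = 5: (1,5), (2,5), (3,5), (4,5), each with probability 1/24.
E[A·B | B = 5] = (5 + 10 + 15 + 20) / 4 = 25/2.

25/2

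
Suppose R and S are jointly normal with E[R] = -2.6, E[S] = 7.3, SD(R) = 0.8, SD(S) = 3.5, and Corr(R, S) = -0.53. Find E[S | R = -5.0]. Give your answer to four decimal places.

12.8650

For a bivariate normal, E[S | R=x] = μ_S + ρ·(σ_S/σ_R)·(x − μ_R).
E[S | R=-5.0] = 7.3 + (-0.53)·(3.5/0.8)·(-5.0 − (-2.6)) = 7.3 + (-2.31875)·(-2.4) = 12.8650.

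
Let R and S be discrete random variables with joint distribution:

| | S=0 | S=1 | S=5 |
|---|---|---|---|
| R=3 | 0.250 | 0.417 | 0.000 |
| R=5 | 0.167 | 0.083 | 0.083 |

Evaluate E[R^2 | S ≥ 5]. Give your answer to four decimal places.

25.0000

P(S ≥ 5) = 0.083.
Σ R^2·P over the event = 25·(0.083) = 2.075.
E[R^2 | S ≥ 5] = (2.075) / (0.083) = 25.0000.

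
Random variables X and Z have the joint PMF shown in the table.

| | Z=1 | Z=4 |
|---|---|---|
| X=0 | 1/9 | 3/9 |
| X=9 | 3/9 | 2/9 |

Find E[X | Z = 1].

27/4

P(Z = 1) = 4/9.
Σ X·P over the event = 0·(1/9) + 9·(3/9) = 3.
E[X | Z = 1] = (3) / (4/9) = 27/4.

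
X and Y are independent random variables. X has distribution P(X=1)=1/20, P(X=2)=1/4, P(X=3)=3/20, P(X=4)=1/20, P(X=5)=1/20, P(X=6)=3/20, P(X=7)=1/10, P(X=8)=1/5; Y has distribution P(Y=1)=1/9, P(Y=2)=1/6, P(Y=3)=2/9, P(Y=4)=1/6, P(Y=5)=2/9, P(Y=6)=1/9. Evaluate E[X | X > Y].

P(X > Y) = 101/180.
Summing X·P(x,y) over outcomes with X > Y gives 1277/360.
E[X | X > Y] = (1277/360) / (101/180) = 1277/202.

1277/202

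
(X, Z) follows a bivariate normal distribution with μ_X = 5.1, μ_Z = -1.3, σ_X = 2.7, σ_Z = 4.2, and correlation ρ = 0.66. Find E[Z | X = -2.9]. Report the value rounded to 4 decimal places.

-9.5133

For a bivariate normal, E[Z | X=x] = μ_Z + ρ·(σ_Z/σ_X)·(x − μ_X).
E[Z | X=-2.9] = -1.3 + (0.66)·(4.2/2.7)·(-2.9 − (5.1)) = -1.3 + (1.026667)·(-8) = -9.5133.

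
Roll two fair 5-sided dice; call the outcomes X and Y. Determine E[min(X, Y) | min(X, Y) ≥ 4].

Outcomes with min(X, Y) ≥ 4: (4,4), (4,5), (5,4), (5,5), each with probability 1/25.
E[min(X, Y) | min(X, Y) ≥ 4] = (4 + 4 + 4 + 5) / 4 = 17/4.

17/4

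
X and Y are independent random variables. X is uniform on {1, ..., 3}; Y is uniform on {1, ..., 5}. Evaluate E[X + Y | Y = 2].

4

Outcomes with Y = 2: (1,2), (2,2), (3,2), each with probability 1/15.
E[X + Y | Y = 2] = (3 + 4 + 5) / 3 = 4.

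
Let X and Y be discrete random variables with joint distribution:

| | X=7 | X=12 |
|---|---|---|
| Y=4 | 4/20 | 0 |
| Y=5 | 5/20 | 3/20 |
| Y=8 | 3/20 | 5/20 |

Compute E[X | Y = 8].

P(Y = 8) = 2/5.
Σ X·P over the event = 7·(3/20) + 12·(5/20) = 81/20.
E[X | Y = 8] = (81/20) / (2/5) = 81/8.

81/8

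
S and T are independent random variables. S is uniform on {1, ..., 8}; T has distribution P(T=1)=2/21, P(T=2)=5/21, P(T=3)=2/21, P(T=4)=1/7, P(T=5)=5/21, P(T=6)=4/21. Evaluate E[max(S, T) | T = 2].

P(T = 2) = 5/21.
Summing max(S,T)·P(x,y) over outcomes with T = 2 gives 185/168.
E[max(S, T) | T = 2] = (185/168) / (5/21) = 37/8.

37/8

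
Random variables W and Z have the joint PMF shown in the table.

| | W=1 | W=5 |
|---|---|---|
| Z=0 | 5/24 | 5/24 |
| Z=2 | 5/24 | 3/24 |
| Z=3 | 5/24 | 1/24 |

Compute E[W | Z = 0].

3

P(Z = 0) = 5/12.
Σ W·P over the event = 1·(5/24) + 5·(5/24) = 5/4.
E[W | Z = 0] = (5/4) / (5/12) = 3.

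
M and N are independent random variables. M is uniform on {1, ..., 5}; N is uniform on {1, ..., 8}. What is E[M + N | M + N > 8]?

31/3

P(M + N > 8) = 3/8.
Summing (M+N)·P(x,y) over outcomes with M + N > 8 gives 31/8.
E[M + N | M + N > 8] = (31/8) / (3/8) = 31/3.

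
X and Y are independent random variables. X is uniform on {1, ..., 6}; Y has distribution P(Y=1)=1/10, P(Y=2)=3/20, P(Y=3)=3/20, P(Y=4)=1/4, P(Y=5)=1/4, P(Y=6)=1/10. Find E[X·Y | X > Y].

P(X > Y) = 23/60.
Summing XY·P(x,y) over outcomes with X > Y gives 653/120.
E[X·Y | X > Y] = (653/120) / (23/60) = 653/46.

653/46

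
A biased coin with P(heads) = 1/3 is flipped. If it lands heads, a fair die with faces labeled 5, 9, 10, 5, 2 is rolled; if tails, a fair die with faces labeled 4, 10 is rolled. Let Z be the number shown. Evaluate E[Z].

E[Z | heads] = (5+9+10+5+2)/5 = 31/5.
E[Z | tails] = (4+10)/2 = 7.
By the law of total expectation,
E[Z] = (1/3)·(31/5) + (2/3)·(7) = 101/15.

101/15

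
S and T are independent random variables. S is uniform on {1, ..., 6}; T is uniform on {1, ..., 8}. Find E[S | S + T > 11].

16/3

Outcomes with S + T > 11: (4,8), (5,7), (5,8), (6,6), (6,7), (6,8), each with probability 1/48.
E[S | S + T > 11] = (4 + 5 + 5 + 6 + 6 + 6) / 6 = 16/3.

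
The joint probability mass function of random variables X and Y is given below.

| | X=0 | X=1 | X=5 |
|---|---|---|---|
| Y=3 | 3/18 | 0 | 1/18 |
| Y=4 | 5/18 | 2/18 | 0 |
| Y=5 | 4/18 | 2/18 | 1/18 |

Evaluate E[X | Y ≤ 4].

7/11

P(Y ≤ 4) = 11/18.
Σ X·P over the event = 0·(3/18) + 0·(5/18) + 1·(2/18) + 5·(1/18) = 7/18.
E[X | Y ≤ 4] = (7/18) / (11/18) = 7/11.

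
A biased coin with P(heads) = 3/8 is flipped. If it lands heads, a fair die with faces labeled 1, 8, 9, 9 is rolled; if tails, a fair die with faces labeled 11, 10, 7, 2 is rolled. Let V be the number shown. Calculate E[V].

231/32

E[V | heads] = (1+8+9+9)/4 = 27/4.
E[V | tails] = (11+10+7+2)/4 = 15/2.
By the law of total expectation,
E[V] = (3/8)·(27/4) + (5/8)·(15/2) = 231/32.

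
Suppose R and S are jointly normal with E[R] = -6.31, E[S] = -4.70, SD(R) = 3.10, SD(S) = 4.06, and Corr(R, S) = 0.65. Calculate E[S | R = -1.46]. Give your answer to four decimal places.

-0.5712

The regression of S on R has slope ρ·σ_S/σ_R and passes through (μ_R, μ_S).
E[S | R=-1.46] = -4.70 + (0.65)·(4.06/3.10)·(-1.46 − (-6.31)) = -4.70 + (0.85129)·(4.85) = -0.5712.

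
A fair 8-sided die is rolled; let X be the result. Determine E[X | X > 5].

7

Given X > 5, X is equally likely to be any of {6, 7, 8}.
E[X | X > 5] = (6 + 7 + 8) / 3 = 7.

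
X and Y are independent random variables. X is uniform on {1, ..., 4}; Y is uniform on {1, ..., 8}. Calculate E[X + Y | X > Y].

Outcomes with X > Y: (2,1), (3,1), (3,2), (4,1), (4,2), (4,3), each with probability 1/32.
E[X + Y | X > Y] = (3 + 4 + 5 + 5 + 6 + 7) / 6 = 5.

5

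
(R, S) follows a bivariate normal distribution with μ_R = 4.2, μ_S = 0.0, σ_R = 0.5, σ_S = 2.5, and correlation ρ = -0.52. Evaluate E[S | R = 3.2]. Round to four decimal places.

2.6000

The regression of S on R has slope ρ·σ_S/σ_R and passes through (μ_R, μ_S).
E[S | R=3.2] = 0.0 + (-0.52)·(2.5/0.5)·(3.2 − (4.2)) = 0.0 + (-2.6)·(-1) = 2.6000.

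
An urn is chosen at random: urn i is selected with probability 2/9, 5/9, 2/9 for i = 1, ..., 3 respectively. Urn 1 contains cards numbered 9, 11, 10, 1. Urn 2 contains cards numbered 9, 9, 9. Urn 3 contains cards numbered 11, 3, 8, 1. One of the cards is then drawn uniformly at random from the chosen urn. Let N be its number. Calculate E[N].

E[N | urn 1] = (9+11+10+1)/4 = 31/4.
E[N | urn 2] = (9+9+9)/3 = 9.
E[N | urn 3] = (11+3+8+1)/4 = 23/4.
E[N] = (2/9)·(31/4) + (5/9)·(9) + (2/9)·(23/4) = 8.

8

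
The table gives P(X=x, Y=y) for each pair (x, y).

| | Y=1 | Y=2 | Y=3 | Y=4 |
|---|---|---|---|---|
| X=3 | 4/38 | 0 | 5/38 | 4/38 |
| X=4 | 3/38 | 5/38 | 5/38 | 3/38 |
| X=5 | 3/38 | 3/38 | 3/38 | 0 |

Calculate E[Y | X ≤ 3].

P(X ≤ 3) = 13/38.
Σ Y·P over the event = 1·(4/38) + 3·(5/38) + 4·(4/38) = 35/38.
E[Y | X ≤ 3] = (35/38) / (13/38) = 35/13.

35/13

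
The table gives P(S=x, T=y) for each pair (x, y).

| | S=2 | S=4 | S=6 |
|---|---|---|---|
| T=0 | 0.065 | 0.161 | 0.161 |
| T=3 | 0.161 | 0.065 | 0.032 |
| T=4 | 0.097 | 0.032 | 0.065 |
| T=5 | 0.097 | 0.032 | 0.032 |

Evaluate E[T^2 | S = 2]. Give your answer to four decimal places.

P(S = 2) = 0.420.
Σ T^2·P over the event = 0·(0.065) + 9·(0.161) + 16·(0.097) + 25·(0.097) = 5.426.
E[T^2 | S = 2] = (5.426) / (0.420) = 12.9190.

12.9190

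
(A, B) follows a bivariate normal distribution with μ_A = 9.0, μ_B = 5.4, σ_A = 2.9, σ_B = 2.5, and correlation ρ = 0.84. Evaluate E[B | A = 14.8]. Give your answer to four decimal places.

E[B | A=x] = μ_B + ρ(σ_B/σ_A)(x − μ_A) for jointly normal variables.
E[B | A=14.8] = 5.4 + (0.84)·(2.5/2.9)·(14.8 − (9.0)) = 5.4 + (0.72414)·(5.8) = 9.6000.

9.6000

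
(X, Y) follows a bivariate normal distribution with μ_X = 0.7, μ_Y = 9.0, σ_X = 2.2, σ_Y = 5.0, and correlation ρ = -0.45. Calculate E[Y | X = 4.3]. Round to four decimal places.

The regression of Y on X has slope ρ·σ_Y/σ_X and passes through (μ_X, μ_Y).
E[Y | X=4.3] = 9.0 + (-0.45)·(5.0/2.2)·(4.3 − (0.7)) = 9.0 + (-1.02273)·(3.6) = 5.3182.

5.3182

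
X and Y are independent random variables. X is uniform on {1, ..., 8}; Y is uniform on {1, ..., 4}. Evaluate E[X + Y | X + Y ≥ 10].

32/3

Outcomes with X + Y ≥ 10: (6,4), (7,3), (7,4), (8,2), (8,3), (8,4), each with probability 1/32.
E[X + Y | X + Y ≥ 10] = (10 + 10 + 11 + 10 + 11 + 12) / 6 = 32/3.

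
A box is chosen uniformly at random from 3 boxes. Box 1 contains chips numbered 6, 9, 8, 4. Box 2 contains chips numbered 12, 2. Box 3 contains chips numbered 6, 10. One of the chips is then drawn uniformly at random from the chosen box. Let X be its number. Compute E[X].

E[X | box 1] = (6+9+8+4)/4 = 27/4.
E[X | box 2] = (12+2)/2 = 7.
E[X | box 3] = (6+10)/2 = 8.
E[X] = (1/3)·(27/4) + (1/3)·(7) + (1/3)·(8) = 29/4.

29/4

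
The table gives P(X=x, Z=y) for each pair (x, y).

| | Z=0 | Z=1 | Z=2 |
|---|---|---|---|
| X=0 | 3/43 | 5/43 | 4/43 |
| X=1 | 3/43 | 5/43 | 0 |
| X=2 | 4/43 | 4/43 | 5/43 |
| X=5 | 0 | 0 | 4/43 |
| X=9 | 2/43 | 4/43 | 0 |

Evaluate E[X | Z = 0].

P(Z = 0) = 12/43.
Σ X·P over the event = 0·(3/43) + 1·(3/43) + 2·(4/43) + 9·(2/43) = 29/43.
E[X | Z = 0] = (29/43) / (12/43) = 29/12.

29/12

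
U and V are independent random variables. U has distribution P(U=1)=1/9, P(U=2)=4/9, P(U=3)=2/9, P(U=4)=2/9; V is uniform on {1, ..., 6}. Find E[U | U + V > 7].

P(U + V > 7) = 7/27.
Summing U·P(x,y) over outcomes with U + V > 7 gives 22/27.
E[U | U + V > 7] = (22/27) / (7/27) = 22/7.

22/7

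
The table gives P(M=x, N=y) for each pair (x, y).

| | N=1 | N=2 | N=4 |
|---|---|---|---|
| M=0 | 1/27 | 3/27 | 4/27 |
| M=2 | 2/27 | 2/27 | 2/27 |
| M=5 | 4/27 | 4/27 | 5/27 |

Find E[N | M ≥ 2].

46/19

P(M ≥ 2) = 19/27.
Σ N·P over the event = 1·(2/27) + 2·(2/27) + 4·(2/27) + 1·(4/27) + 2·(4/27) + 4·(5/27) = 46/27.
E[N | M ≥ 2] = (46/27) / (19/27) = 46/19.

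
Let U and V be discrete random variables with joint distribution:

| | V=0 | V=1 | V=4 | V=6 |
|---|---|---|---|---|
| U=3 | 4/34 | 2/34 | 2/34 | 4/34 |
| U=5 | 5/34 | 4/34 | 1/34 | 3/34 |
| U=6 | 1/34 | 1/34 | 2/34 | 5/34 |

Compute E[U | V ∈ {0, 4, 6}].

P(V ∈ {0, 4, 6}) = 27/34.
Summing U·P(U=x,V=y) over the conditioning event gives 123/34.
E[U | V ∈ {0, 4, 6}] = (123/34) / (27/34) = 41/9.

41/9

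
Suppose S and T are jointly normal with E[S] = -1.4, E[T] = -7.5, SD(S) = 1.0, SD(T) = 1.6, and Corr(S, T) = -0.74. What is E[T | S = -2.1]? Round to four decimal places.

For a bivariate normal, E[T | S=x] = μ_T + ρ·(σ_T/σ_S)·(x − μ_S).
E[T | S=-2.1] = -7.5 + (-0.74)·(1.6/1.0)·(-2.1 − (-1.4)) = -7.5 + (-1.184)·(-0.7) = -6.6712.

-6.6712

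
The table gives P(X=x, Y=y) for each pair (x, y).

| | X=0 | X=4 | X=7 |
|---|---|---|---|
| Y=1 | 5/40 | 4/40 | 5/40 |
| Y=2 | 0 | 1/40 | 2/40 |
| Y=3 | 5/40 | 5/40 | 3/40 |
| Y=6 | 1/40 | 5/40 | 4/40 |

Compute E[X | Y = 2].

P(Y = 2) = 3/40.
Σ X·P over the event = 4·(1/40) + 7·(2/40) = 9/20.
E[X | Y = 2] = (9/20) / (3/40) = 6.

6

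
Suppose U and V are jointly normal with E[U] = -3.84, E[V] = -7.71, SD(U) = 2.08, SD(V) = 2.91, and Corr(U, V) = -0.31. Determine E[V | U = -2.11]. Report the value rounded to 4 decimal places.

-8.4603

The regression of V on U has slope ρ·σ_V/σ_U and passes through (μ_U, μ_V).
E[V | U=-2.11] = -7.71 + (-0.31)·(2.91/2.08)·(-2.11 − (-3.84)) = -7.71 + (-0.4337)·(1.73) = -8.4603.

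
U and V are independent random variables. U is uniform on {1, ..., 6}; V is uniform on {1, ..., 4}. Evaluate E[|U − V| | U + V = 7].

5/2

Outcomes with U + V = 7: (3,4), (4,3), (5,2), (6,1), each with probability 1/24.
E[|U − V| | U + V = 7] = (1 + 1 + 3 + 5) / 4 = 5/2.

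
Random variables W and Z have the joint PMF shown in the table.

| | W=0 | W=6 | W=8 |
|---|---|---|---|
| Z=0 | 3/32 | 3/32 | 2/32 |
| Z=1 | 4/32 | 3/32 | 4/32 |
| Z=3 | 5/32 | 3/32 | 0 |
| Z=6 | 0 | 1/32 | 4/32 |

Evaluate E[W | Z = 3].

9/4

P(Z = 3) = 1/4.
Σ W·P over the event = 0·(5/32) + 6·(3/32) = 9/16.
E[W | Z = 3] = (9/16) / (1/4) = 9/4.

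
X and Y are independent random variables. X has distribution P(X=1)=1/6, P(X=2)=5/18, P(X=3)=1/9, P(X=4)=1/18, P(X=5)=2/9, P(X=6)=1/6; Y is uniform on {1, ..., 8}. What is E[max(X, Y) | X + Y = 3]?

2

P(X + Y = 3) = 1/18.
Summing max(X,Y)·P(x,y) over outcomes with X + Y = 3 gives 1/9.
E[max(X, Y) | X + Y = 3] = (1/9) / (1/18) = 2.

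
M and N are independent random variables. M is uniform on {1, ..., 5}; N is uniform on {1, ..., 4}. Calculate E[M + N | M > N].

6

Outcomes with M > N: (2,1), (3,1), (3,2), (4,1), (4,2), (4,3), (5,1), (5,2), (5,3), (5,4), each with probability 1/20.
E[M + N | M > N] = (3 + 4 + 5 + 5 + 6 + 7 + 6 + 7 + 8 + 9) / 10 = 6.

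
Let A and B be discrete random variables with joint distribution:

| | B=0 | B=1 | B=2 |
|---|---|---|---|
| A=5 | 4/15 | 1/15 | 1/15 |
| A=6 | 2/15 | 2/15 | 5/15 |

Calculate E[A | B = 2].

35/6

P(B = 2) = 2/5.
Σ A·P over the event = 5·(1/15) + 6·(5/15) = 7/3.
E[A | B = 2] = (7/3) / (2/5) = 35/6.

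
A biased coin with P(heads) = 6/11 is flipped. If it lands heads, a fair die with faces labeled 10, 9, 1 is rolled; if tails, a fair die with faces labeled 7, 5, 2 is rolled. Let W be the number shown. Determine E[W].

E[W | heads] = (10+9+1)/3 = 20/3.
E[W | tails] = (7+5+2)/3 = 14/3.
E[W] = (6/11)·(20/3) + (5/11)·(14/3) = 190/33.

190/33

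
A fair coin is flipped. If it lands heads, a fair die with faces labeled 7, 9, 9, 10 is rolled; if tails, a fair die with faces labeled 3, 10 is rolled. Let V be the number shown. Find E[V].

61/8

E[V | heads] = (7+9+9+10)/4 = 35/4.
E[V | tails] = (3+10)/2 = 13/2.
By the law of total expectation,
E[V] = (1/2)·(35/4) + (1/2)·(13/2) = 61/8.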